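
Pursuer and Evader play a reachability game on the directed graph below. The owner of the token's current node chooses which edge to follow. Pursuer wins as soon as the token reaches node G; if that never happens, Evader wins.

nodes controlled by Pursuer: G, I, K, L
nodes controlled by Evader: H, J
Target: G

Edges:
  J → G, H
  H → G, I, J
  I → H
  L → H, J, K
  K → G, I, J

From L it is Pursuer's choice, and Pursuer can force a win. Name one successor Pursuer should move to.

A0 = {G}
A1: add {K} — K (Pursuer) has K→G.
A2: add {L} — L (Pursuer) has L→K.
A3 = A2; e.g. H (Evader) can still go to I. Fixed point.
From L, successor K is in the attractor (rank 1); the other successors H, J are not.

K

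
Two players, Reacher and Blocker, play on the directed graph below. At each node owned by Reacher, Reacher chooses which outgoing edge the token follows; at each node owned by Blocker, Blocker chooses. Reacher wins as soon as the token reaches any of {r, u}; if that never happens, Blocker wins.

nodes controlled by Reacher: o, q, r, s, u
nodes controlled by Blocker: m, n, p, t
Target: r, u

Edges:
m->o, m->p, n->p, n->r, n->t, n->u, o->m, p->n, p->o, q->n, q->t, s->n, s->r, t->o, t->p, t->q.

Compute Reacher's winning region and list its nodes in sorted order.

r, s, u

A0 = {r, u}
A1: add {s} — s (Reacher) has s→r.
A2 = A1; e.g. m (Blocker) can still go to o. Fixed point.
Reacher's winning region = {r, s, u}.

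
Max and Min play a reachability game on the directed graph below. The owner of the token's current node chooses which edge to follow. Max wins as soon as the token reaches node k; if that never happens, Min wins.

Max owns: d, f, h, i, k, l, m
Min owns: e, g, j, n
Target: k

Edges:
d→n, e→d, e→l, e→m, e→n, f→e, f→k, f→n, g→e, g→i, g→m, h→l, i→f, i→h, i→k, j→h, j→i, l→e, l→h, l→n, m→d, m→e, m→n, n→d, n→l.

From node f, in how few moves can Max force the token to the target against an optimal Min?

A0 = {k}
A1: add {f, i} — f (Max) has f→k; i (Max) has i→k.
A2 = A1; e.g. d (Max) has no edge into A1. Fixed point.
f enters the attractor at level 1, so Max can force the target in 1 move from there.

1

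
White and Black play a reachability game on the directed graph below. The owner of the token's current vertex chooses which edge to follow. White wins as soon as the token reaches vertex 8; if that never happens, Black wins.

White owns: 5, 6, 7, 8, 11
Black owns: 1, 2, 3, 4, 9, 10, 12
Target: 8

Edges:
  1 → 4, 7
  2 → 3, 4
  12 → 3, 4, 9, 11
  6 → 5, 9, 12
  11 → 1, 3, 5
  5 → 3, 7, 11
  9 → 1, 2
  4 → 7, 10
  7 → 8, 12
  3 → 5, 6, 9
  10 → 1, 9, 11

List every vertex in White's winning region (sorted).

A0 = {8}
A1: add {7} — 7 (White) has 7→8.
A2: add {5} — 5 (White) has 5→7.
A3: add {6, 11} — 6 (White) has 6→5; 11 (White) has 11→5.
A4 = A3; e.g. 1 (Black) can still go to 4. Fixed point.
White's winning region = {5, 6, 7, 8, 11}.

5, 6, 7, 8, 11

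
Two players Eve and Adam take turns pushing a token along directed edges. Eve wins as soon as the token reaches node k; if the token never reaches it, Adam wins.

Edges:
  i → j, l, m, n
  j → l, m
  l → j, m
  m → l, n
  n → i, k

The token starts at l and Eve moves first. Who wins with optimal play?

Track states (vertex, player-to-move).
A0 = {(k,Eve), (k,Adam)}
A1: add {(n,Eve)}.
A2 = A1; e.g. (i,Eve) stays out. (l,Eve) never enters ⇒ Adam avoids the target.

Adam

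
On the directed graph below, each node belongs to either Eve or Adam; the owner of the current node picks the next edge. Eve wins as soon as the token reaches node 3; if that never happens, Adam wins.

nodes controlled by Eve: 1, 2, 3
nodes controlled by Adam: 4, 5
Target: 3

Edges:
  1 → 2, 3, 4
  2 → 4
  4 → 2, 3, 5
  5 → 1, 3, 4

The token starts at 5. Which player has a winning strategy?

Adam

A0 = {3}
A1: add {1} — 1 (Eve) has 1→3.
A2 = A1; e.g. 2 (Eve) has no edge into A1. Fixed point.
5 never enters the attractor, so Adam can avoid the target forever.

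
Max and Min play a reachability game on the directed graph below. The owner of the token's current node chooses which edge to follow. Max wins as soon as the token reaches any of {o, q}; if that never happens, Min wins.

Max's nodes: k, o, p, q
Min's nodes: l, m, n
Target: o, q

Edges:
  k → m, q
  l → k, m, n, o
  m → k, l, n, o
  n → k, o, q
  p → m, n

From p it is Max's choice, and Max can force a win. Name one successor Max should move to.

n

A0 = {o, q}
A1: add {k} — k (Max) has k→q.
A2: add {n} — n (Min): all of {k, o, q} already in.
A3: add {p} — p (Max) has p→n.
A4 = A3; e.g. l (Min) can still go to m. Fixed point.
From p, successor n is in the attractor (rank 2); the other successor m is not.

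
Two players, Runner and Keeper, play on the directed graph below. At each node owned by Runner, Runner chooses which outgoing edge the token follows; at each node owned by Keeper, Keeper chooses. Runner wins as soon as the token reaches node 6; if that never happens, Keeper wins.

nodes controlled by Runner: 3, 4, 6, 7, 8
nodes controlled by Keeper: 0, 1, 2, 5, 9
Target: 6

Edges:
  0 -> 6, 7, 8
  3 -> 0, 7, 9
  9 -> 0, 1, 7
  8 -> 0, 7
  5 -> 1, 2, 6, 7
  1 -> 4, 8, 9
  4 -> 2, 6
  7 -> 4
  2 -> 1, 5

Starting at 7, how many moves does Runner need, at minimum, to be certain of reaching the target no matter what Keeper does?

A0 = {6}
A1: add {4} — 4 (Runner) has 4→6.
A2: add {7} — 7 (Runner) has 7→4.
7 enters the attractor at level 2, so Runner can force the target in 2 moves from there.

2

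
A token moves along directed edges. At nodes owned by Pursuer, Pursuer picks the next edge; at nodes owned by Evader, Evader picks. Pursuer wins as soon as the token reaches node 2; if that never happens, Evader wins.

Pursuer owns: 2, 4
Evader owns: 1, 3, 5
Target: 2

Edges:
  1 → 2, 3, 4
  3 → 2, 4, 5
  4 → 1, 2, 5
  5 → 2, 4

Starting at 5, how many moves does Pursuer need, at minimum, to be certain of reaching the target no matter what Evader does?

A0 = {2}
A1: add {4} — 4 (Pursuer) has 4→2.
A2: add {5} — 5 (Evader): all of {2, 4} already in.
5 enters the attractor at level 2, so Pursuer can force the target in 2 moves from there.

2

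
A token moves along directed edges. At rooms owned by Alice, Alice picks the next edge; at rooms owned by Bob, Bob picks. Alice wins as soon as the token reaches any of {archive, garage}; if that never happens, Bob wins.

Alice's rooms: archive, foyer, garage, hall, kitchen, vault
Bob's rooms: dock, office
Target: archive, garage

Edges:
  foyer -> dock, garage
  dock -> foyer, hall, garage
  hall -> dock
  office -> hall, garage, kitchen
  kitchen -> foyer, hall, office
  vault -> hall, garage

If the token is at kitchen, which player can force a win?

Alice

A0 = {archive, garage}
A1: add {foyer, vault} — foyer (Alice) has foyer→garage; vault (Alice) has vault→garage.
A2: add {kitchen} — kitchen (Alice) has kitchen→foyer.
A3 = A2; e.g. dock (Bob) can still go to hall. Fixed point.
kitchen ∈ A2, so Alice can force the target.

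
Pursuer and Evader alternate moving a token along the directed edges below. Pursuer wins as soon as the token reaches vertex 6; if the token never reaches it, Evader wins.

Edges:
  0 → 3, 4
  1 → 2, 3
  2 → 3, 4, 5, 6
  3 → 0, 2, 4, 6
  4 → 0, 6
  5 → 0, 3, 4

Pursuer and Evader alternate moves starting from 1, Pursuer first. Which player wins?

Pursuer

Track states (vertex, player-to-move).
A0 = {(6,Pursuer), (6,Evader)}
A1: add {(2,Pursuer), (3,Pursuer), (4,Pursuer)}.
A2: add {(0,Evader), (1,Evader)}.
A3: add {(5,Pursuer)}.
A4: add {(2,Evader)}.
A5: add {(1,Pursuer)}.
(1,Pursuer) ∈ A5 ⇒ Pursuer forces the target.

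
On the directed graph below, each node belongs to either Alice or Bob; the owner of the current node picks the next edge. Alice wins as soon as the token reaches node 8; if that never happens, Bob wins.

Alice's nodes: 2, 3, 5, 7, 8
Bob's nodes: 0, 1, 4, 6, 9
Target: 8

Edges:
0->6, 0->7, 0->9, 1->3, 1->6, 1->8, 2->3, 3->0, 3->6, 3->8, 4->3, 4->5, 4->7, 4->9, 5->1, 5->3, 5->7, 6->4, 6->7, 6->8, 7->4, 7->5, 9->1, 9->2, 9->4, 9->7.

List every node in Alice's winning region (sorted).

A0 = {8}
A1: add {3} — 3 (Alice) has 3→8.
A2: add {2, 5} — 2 (Alice) has 2→3; 5 (Alice) has 5→3.
A3: add {7} — 7 (Alice) has 7→5.
A4 = A3; e.g. 0 (Bob) can still go to 6. Fixed point.
Alice's winning region = {2, 3, 5, 7, 8}.

2, 3, 5, 7, 8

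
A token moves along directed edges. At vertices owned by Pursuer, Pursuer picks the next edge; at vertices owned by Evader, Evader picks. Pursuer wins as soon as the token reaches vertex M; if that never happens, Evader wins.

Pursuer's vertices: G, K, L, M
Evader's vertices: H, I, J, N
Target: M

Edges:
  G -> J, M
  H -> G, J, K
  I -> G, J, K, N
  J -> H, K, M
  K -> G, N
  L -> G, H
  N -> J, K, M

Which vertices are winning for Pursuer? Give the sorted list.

A0 = {M}
A1: add {G} — G (Pursuer) has G→M.
A2: add {K, L} — K (Pursuer) has K→G; L (Pursuer) has L→G.
A3 = A2; e.g. H (Evader) can still go to J. Fixed point.
Pursuer's winning region = {G, K, L, M}.

G, K, L, M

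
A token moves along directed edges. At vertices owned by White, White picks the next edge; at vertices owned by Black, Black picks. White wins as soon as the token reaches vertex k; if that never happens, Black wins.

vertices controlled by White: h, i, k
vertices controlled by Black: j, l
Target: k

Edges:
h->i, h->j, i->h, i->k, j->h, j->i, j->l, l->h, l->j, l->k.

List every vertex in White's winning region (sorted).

A0 = {k}
A1: add {i} — i (White) has i→k.
A2: add {h} — h (White) has h→i.
A3 = A2; e.g. j (Black) can still go to l. Fixed point.
White's winning region = {h, i, k}.

h, i, k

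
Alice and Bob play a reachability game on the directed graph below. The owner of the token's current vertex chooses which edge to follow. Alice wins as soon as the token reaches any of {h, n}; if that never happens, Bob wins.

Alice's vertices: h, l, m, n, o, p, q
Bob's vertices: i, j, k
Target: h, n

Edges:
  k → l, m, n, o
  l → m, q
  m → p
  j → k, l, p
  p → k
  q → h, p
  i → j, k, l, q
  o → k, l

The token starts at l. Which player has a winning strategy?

Alice

A0 = {h, n}
A1: add {q} — q (Alice) has q→h.
A2: add {l} — l (Alice) has l→q.
l ∈ A2, so Alice can force the target.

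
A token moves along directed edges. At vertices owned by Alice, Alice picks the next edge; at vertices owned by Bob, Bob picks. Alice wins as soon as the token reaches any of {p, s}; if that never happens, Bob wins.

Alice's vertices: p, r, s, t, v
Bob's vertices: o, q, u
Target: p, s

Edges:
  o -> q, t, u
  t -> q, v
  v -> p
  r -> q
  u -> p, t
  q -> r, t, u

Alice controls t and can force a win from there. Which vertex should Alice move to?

A0 = {p, s}
A1: add {v} — v (Alice) has v→p.
A2: add {t} — t (Alice) has t→v.
A3: add {u} — u (Bob): all of {p, t} already in.
A4 = A3; e.g. o (Bob) can still go to q. Fixed point.
From t, successor v is in the attractor (rank 1); the other successor q is not.

v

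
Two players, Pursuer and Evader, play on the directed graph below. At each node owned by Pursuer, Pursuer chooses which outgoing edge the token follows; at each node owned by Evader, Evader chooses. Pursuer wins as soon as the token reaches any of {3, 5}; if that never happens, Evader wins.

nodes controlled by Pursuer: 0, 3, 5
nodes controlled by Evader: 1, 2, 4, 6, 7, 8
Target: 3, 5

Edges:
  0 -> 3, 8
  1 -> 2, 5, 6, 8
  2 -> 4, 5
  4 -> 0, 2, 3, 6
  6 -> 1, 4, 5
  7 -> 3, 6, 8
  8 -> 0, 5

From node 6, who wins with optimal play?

Evader

A0 = {3, 5}
A1: add {0} — 0 (Pursuer) has 0→3.
A2: add {8} — 8 (Evader): all of {0, 5} already in.
A3 = A2; e.g. 1 (Evader) can still go to 2. Fixed point.
6 never enters the attractor, so Evader can avoid the target forever.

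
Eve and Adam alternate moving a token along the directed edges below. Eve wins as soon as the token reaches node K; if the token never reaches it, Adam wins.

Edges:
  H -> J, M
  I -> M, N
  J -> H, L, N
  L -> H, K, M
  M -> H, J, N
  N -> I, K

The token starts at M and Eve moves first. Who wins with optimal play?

Adam

Track states (vertex, player-to-move).
A0 = {(K,Eve), (K,Adam)}
A1: add {(L,Eve), (N,Eve)}.
A2 = A1; e.g. (H,Eve) stays out. (M,Eve) never enters ⇒ Adam avoids the target.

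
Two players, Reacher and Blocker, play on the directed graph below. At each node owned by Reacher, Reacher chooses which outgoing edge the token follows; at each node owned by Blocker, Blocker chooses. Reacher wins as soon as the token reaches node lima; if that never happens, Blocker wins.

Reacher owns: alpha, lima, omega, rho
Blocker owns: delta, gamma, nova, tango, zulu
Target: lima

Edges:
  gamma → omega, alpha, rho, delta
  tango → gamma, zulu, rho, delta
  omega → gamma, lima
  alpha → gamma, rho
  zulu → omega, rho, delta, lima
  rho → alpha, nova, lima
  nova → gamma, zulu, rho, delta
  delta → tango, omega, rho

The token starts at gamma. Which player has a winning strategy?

A0 = {lima}
A1: add {omega, rho} — omega (Reacher) has omega→lima; rho (Reacher) has rho→lima.
A2: add {alpha} — alpha (Reacher) has alpha→rho.
A3 = A2; e.g. gamma (Blocker) can still go to delta. Fixed point.
gamma never enters the attractor, so Blocker can avoid the target forever.

Blocker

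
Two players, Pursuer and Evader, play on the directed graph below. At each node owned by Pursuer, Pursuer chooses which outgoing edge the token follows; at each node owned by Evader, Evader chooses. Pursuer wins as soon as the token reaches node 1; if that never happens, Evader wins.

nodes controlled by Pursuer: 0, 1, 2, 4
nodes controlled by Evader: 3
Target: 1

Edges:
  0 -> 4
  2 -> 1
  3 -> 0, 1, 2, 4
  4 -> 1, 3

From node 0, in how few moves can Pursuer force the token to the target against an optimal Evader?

2

A0 = {1}
A1: add {2, 4} — 2 (Pursuer) has 2→1; 4 (Pursuer) has 4→1.
A2: add {0} — 0 (Pursuer) has 0→4.
0 enters the attractor at level 2, so Pursuer can force the target in 2 moves from there.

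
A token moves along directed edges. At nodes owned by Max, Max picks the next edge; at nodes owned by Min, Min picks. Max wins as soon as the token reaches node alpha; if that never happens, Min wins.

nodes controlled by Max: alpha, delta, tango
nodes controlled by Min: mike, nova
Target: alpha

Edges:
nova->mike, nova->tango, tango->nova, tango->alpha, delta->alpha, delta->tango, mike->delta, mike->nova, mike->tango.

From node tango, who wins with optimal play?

Max

A0 = {alpha}
A1: add {delta, tango} — delta (Max) has delta→alpha; tango (Max) has tango→alpha.
A2 = A1; e.g. nova (Min) can still go to mike. Fixed point.
tango ∈ A1, so Max can force the target.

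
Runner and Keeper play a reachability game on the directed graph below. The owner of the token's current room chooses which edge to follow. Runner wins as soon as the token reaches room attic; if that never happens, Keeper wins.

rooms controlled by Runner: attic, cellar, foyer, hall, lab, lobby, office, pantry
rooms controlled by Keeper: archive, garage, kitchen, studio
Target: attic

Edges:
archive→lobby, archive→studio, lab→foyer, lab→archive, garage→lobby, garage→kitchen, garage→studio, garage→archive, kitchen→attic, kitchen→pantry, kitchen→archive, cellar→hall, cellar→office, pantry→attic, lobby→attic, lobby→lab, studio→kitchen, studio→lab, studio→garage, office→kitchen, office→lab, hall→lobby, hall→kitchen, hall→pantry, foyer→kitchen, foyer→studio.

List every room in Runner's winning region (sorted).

attic, cellar, hall, lobby, pantry

A0 = {attic}
A1: add {lobby, pantry} — lobby (Runner) has lobby→attic; pantry (Runner) has pantry→attic.
A2: add {hall} — hall (Runner) has hall→lobby.
A3: add {cellar} — cellar (Runner) has cellar→hall.
A4 = A3; e.g. kitchen (Keeper) can still go to archive. Fixed point.
Runner's winning region = {attic, cellar, hall, lobby, pantry}.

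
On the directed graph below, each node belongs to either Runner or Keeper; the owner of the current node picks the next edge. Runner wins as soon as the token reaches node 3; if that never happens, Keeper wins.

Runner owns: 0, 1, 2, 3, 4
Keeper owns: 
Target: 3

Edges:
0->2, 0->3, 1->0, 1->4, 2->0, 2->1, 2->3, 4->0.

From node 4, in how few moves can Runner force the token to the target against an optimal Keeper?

2

A0 = {3}
A1: add {0, 2} — 0 (Runner) has 0→3; 2 (Runner) has 2→3.
A2: add {1, 4} — 1 (Runner) has 1→0; 4 (Runner) has 4→0.
A2 = all vertices. Fixed point.
4 enters the attractor at level 2, so Runner can force the target in 2 moves from there.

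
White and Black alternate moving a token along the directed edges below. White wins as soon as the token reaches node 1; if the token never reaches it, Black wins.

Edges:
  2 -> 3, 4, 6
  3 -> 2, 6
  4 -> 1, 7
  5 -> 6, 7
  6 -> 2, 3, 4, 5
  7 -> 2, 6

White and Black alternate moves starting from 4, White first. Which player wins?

White

Track states (vertex, player-to-move).
A0 = {(1,White), (1,Black)}
A1: add {(4,White)}.
(4,White) ∈ A1 ⇒ White forces the target.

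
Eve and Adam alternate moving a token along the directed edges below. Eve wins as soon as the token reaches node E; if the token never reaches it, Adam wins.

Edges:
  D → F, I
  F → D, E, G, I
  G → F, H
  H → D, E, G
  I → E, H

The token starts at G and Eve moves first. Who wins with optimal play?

Adam

Track states (vertex, player-to-move).
A0 = {(E,Eve), (E,Adam)}
A1: add {(F,Eve), (H,Eve), (I,Eve)}.
A2: add {(D,Adam), (G,Adam), (I,Adam)}.
A3: add {(D,Eve)}.
A4 = A3; e.g. (F,Adam) stays out. (G,Eve) never enters ⇒ Adam avoids the target.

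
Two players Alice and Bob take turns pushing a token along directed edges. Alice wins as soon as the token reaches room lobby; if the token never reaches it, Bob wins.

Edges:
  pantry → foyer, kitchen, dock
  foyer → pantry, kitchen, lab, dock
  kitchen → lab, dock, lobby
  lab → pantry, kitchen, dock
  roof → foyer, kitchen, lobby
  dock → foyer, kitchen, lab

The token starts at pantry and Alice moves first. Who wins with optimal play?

Bob

Track states (vertex, player-to-move).
A0 = {(lobby,Alice), (lobby,Bob)}
A1: add {(kitchen,Alice), (roof,Alice)}.
A2 = A1; e.g. (pantry,Alice) stays out. (pantry,Alice) never enters ⇒ Bob avoids the target.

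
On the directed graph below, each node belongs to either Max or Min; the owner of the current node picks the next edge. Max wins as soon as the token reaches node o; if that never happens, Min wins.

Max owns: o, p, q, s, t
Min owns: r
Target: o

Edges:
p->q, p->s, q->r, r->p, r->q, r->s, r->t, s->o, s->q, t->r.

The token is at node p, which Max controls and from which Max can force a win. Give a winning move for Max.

s

A0 = {o}
A1: add {s} — s (Max) has s→o.
A2: add {p} — p (Max) has p→s.
A3 = A2; e.g. q (Max) has no edge into A2. Fixed point.
From p, successor s is in the attractor (rank 1); the other successor q is not.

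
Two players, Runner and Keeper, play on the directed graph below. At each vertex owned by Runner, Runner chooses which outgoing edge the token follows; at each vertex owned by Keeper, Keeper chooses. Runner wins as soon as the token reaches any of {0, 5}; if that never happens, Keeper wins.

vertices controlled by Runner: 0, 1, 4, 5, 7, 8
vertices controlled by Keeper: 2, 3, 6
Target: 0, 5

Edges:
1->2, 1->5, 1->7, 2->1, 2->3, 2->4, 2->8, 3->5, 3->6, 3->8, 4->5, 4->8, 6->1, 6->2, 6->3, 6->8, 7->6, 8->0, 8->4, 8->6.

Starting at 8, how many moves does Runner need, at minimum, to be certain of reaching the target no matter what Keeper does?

A0 = {0, 5}
A1: add {1, 4, 8} — 1 (Runner) has 1→5; 4 (Runner) has 4→5; 8 (Runner) has 8→0.
A2 = A1; e.g. 2 (Keeper) can still go to 3. Fixed point.
8 enters the attractor at level 1, so Runner can force the target in 1 move from there.

1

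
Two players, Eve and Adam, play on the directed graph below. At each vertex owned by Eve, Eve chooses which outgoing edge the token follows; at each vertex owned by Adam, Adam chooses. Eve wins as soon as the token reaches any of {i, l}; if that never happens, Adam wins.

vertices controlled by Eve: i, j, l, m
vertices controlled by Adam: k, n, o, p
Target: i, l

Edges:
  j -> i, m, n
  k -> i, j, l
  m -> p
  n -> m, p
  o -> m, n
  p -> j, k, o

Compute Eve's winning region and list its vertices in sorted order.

A0 = {i, l}
A1: add {j} — j (Eve) has j→i.
A2: add {k} — k (Adam): all of {i, j, l} already in.
A3 = A2; e.g. m (Eve) has no edge into A2. Fixed point.
Eve's winning region = {i, j, k, l}.

i, j, k, l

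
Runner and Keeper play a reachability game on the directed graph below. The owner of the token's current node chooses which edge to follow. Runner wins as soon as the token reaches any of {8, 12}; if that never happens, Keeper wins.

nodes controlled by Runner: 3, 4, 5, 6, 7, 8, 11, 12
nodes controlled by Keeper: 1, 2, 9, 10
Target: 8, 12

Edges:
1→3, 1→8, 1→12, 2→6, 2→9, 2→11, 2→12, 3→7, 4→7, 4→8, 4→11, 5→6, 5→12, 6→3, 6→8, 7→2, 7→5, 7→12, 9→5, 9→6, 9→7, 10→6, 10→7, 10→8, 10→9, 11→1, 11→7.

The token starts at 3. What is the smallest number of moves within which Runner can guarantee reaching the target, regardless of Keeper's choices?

2

A0 = {8, 12}
A1: add {4, 5, 6, 7} — 4 (Runner) has 4→8; 5 (Runner) has 5→12; 6 (Runner) has 6→8; 7 (Runner) has 7→12.
A2: add {3, 9, 11} — 3 (Runner) has 3→7; 9 (Keeper): all of {5, 6, 7} already in; 11 (Runner) has 11→7.
3 enters the attractor at level 2, so Runner can force the target in 2 moves from there.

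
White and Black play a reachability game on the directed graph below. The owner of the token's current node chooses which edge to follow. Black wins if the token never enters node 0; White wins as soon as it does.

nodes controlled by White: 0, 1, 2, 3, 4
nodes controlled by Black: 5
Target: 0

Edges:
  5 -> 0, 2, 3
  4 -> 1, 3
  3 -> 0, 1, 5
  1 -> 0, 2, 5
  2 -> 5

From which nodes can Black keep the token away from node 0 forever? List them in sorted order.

A0 = {0}
A1: add {1, 3} — 1 (White) has 1→0; 3 (White) has 3→0.
A2: add {4} — 4 (White) has 4→1.
A3 = A2; e.g. 2 (White) has no edge into A2. Fixed point.
White's attractor = {0, 1, 3, 4}; Black avoids the target exactly from the complement.

2, 5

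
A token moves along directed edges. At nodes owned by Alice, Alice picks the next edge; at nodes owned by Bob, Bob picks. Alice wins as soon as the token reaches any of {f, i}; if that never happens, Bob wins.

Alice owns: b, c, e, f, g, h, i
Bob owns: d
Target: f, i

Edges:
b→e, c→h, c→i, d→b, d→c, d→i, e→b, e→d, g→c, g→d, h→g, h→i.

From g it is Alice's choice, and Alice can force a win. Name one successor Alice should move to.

c

A0 = {f, i}
A1: add {c, h} — c (Alice) has c→i; h (Alice) has h→i.
A2: add {g} — g (Alice) has g→c.
A3 = A2; e.g. b (Alice) has no edge into A2. Fixed point.
From g, successor c is in the attractor (rank 1); the other successor d is not.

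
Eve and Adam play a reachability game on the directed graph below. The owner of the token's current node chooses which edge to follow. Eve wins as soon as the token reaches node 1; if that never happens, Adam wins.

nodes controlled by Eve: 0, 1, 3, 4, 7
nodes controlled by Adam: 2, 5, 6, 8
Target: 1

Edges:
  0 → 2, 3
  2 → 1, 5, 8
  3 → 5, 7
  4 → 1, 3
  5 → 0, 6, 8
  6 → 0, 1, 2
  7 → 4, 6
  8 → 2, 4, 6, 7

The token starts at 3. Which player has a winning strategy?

A0 = {1}
A1: add {4} — 4 (Eve) has 4→1.
A2: add {7} — 7 (Eve) has 7→4.
A3: add {3} — 3 (Eve) has 3→7.
3 ∈ A3, so Eve can force the target.

Eve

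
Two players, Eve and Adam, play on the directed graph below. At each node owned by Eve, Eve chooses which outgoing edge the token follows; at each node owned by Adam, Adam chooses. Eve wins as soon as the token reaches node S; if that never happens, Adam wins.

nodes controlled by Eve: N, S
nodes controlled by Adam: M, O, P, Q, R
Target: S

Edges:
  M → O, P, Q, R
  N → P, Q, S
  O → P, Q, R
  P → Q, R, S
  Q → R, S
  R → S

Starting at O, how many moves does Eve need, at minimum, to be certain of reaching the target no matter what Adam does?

A0 = {S}
A1: add {N, R} — N (Eve) has N→S; R (Adam): all of {S} already in.
A2: add {Q} — Q (Adam): all of {R, S} already in.
A3: add {P} — P (Adam): all of {Q, R, S} already in.
A4: add {O} — O (Adam): all of {P, Q, R} already in.
O enters the attractor at level 4, so Eve can force the target in 4 moves from there.

4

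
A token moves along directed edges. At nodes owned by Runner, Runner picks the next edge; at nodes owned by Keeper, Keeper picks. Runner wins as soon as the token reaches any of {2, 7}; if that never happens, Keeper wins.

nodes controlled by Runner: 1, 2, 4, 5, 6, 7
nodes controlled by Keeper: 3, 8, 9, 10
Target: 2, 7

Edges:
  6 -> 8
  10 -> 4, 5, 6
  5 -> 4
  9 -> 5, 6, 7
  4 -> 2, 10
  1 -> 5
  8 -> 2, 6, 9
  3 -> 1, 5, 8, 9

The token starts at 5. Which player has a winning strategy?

Runner

A0 = {2, 7}
A1: add {4} — 4 (Runner) has 4→2.
A2: add {5} — 5 (Runner) has 5→4.
5 ∈ A2, so Runner can force the target.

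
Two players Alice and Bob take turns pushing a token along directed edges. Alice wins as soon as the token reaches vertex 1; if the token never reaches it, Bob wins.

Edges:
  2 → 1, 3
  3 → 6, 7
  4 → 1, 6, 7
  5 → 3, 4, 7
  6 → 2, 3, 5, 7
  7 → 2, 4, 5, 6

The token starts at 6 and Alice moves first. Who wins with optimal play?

Track states (vertex, player-to-move).
A0 = {(1,Alice), (1,Bob)}
A1: add {(2,Alice), (4,Alice)}.
A2 = A1; e.g. (2,Bob) stays out. (6,Alice) never enters ⇒ Bob avoids the target.

Bob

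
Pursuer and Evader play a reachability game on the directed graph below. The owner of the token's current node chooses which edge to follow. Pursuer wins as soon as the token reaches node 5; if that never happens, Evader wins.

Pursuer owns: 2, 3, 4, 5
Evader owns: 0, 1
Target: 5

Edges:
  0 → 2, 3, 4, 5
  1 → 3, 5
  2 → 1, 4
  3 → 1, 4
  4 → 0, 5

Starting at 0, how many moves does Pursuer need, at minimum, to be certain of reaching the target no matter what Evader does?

A0 = {5}
A1: add {4} — 4 (Pursuer) has 4→5.
A2: add {2, 3} — 2 (Pursuer) has 2→4; 3 (Pursuer) has 3→4.
A3: add {0, 1} — 0 (Evader): all of {2, 3, 4, 5} already in; 1 (Evader): all of {3, 5} already in.
A3 = all vertices. Fixed point.
0 enters the attractor at level 3, so Pursuer can force the target in 3 moves from there.

3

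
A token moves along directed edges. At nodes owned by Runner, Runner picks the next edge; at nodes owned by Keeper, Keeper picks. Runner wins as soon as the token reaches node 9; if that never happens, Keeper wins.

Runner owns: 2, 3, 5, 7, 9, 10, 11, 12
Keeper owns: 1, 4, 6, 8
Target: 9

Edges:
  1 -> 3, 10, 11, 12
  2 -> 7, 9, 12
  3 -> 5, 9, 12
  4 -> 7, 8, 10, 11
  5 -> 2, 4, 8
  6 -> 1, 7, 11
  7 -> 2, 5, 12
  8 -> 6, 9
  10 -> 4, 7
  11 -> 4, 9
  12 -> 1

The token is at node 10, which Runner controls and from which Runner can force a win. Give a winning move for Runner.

A0 = {9}
A1: add {2, 3, 11} — 2 (Runner) has 2→9; 3 (Runner) has 3→9; 11 (Runner) has 11→9.
A2: add {5, 7} — 5 (Runner) has 5→2; 7 (Runner) has 7→2.
A3: add {10} — 10 (Runner) has 10→7.
A4 = A3; e.g. 1 (Keeper) can still go to 12. Fixed point.
From 10, successor 7 is in the attractor (rank 2); the other successor 4 is not.

7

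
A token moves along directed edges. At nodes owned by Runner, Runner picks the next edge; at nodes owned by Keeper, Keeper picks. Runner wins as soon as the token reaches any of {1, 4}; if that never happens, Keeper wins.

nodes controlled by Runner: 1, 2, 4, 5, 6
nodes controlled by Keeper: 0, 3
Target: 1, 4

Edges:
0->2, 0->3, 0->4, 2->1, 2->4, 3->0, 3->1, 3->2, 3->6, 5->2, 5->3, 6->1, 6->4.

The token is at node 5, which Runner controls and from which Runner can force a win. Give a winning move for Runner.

A0 = {1, 4}
A1: add {2, 6} — 2 (Runner) has 2→1; 6 (Runner) has 6→1.
A2: add {5} — 5 (Runner) has 5→2.
A3 = A2; e.g. 0 (Keeper) can still go to 3. Fixed point.
From 5, successor 2 is in the attractor (rank 1); the other successor 3 is not.

2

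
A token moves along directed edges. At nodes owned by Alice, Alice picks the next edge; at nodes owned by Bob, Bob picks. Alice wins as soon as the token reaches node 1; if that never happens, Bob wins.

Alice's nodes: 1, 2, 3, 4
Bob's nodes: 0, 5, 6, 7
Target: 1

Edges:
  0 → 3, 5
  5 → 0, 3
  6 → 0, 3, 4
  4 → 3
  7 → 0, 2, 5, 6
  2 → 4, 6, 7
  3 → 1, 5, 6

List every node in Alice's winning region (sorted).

A0 = {1}
A1: add {3} — 3 (Alice) has 3→1.
A2: add {4} — 4 (Alice) has 4→3.
A3: add {2} — 2 (Alice) has 2→4.
A4 = A3; e.g. 0 (Bob) can still go to 5. Fixed point.
Alice's winning region = {1, 2, 3, 4}.

1, 2, 3, 4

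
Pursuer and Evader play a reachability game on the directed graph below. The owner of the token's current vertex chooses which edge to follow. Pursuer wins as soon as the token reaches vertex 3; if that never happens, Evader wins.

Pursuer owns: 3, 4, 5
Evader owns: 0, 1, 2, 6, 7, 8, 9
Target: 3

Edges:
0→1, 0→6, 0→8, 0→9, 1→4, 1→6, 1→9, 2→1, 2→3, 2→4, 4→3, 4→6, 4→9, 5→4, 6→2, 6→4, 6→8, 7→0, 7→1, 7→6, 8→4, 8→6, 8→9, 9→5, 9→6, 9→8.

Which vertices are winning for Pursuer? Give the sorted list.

A0 = {3}
A1: add {4} — 4 (Pursuer) has 4→3.
A2: add {5} — 5 (Pursuer) has 5→4.
A3 = A2; e.g. 0 (Evader) can still go to 1. Fixed point.
Pursuer's winning region = {3, 4, 5}.

3, 4, 5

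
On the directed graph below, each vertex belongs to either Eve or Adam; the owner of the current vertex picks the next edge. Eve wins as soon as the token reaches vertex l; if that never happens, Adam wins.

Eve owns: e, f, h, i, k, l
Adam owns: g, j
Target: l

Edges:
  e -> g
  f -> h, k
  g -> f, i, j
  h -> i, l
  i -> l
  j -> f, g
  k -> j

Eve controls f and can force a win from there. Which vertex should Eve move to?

h

A0 = {l}
A1: add {h, i} — h (Eve) has h→l; i (Eve) has i→l.
A2: add {f} — f (Eve) has f→h.
A3 = A2; e.g. e (Eve) has no edge into A2. Fixed point.
From f, successor h is in the attractor (rank 1); the other successor k is not.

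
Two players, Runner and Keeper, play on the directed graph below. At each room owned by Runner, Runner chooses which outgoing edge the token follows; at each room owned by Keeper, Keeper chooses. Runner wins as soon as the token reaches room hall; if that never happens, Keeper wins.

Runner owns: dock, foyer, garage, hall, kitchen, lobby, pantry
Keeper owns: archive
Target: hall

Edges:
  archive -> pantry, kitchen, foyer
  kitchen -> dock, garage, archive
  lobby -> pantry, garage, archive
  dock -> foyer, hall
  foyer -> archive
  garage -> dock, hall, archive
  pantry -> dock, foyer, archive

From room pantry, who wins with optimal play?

Runner

A0 = {hall}
A1: add {dock, garage} — dock (Runner) has dock→hall; garage (Runner) has garage→hall.
A2: add {kitchen, lobby, pantry} — pantry (Runner) has pantry→dock; kitchen (Runner) has kitchen→dock; lobby (Runner) has lobby→garage.
A3 = A2; e.g. foyer (Runner) has no edge into A2. Fixed point.
pantry ∈ A2, so Runner can force the target.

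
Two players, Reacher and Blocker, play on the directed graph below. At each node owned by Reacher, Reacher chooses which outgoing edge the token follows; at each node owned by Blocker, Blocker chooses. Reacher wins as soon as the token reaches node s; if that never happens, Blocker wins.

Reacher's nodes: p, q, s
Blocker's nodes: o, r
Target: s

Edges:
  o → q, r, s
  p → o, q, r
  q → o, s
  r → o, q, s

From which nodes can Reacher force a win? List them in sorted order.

A0 = {s}
A1: add {q} — q (Reacher) has q→s.
A2: add {p} — p (Reacher) has p→q.
A3 = A2; e.g. o (Blocker) can still go to r. Fixed point.
Reacher's winning region = {p, q, s}.

p, q, s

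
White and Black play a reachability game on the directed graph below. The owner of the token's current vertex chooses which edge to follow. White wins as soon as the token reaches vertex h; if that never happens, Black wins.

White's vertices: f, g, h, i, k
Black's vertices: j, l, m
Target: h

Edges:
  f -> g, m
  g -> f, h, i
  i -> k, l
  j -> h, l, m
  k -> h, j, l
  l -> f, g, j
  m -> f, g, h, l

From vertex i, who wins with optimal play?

White

A0 = {h}
A1: add {g, k} — g (White) has g→h; k (White) has k→h.
A2: add {f, i} — f (White) has f→g; i (White) has i→k.
A3 = A2; e.g. j (Black) can still go to l. Fixed point.
i ∈ A2, so White can force the target.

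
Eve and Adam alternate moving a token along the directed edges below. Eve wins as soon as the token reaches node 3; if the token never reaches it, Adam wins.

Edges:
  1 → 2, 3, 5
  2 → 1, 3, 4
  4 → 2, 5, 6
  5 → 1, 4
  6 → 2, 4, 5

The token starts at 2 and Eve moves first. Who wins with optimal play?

Track states (vertex, player-to-move).
A0 = {(3,Eve), (3,Adam)}
A1: add {(1,Eve), (2,Eve)}.
(2,Eve) ∈ A1 ⇒ Eve forces the target.

Eve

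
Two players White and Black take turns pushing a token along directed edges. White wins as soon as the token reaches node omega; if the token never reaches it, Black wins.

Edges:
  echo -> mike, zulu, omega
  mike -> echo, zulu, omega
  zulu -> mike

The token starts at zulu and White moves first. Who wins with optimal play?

Track states (vertex, player-to-move).
A0 = {(omega,White), (omega,Black)}
A1: add {(echo,White), (mike,White)}.
A2: add {(zulu,Black)}.
A3 = A2; e.g. (echo,Black) stays out. (zulu,White) never enters ⇒ Black avoids the target.

Black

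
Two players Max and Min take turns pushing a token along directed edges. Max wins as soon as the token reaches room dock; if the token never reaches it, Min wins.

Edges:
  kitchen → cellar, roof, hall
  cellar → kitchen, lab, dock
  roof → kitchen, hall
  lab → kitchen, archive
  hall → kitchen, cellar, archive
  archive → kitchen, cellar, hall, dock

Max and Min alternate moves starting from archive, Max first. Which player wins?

Track states (vertex, player-to-move).
A0 = {(dock,Max), (dock,Min)}
A1: add {(cellar,Max), (archive,Max)}.
(archive,Max) ∈ A1 ⇒ Max forces the target.

Max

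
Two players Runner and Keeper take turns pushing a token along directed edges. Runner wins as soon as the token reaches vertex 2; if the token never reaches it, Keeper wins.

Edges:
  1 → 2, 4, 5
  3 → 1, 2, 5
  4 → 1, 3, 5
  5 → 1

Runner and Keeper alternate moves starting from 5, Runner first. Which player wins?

Track states (vertex, player-to-move).
A0 = {(2,Runner), (2,Keeper)}
A1: add {(1,Runner), (3,Runner)}.
A2: add {(5,Keeper)}.
A3: add {(4,Runner)}.
A4 = A3; e.g. (1,Keeper) stays out. (5,Runner) never enters ⇒ Keeper avoids the target.

Keeper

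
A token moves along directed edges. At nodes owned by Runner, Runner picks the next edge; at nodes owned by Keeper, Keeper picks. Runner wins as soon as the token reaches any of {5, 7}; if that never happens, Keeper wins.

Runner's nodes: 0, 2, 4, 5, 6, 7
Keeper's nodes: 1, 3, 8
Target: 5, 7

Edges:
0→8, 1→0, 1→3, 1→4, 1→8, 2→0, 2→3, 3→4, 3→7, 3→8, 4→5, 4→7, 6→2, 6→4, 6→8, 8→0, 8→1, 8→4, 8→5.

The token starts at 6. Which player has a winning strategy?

A0 = {5, 7}
A1: add {4} — 4 (Runner) has 4→5.
A2: add {6} — 6 (Runner) has 6→4.
A3 = A2; e.g. 0 (Runner) has no edge into A2. Fixed point.
6 ∈ A2, so Runner can force the target.

Runner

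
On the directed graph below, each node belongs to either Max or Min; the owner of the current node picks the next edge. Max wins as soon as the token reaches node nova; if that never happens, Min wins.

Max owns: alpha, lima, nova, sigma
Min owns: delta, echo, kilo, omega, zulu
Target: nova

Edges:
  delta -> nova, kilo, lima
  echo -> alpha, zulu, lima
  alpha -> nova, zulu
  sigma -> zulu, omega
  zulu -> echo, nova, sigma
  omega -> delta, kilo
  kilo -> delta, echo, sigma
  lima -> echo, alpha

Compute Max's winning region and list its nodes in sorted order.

A0 = {nova}
A1: add {alpha} — alpha (Max) has alpha→nova.
A2: add {lima} — lima (Max) has lima→alpha.
A3 = A2; e.g. delta (Min) can still go to kilo. Fixed point.
Max's winning region = {alpha, lima, nova}.

alpha, lima, nova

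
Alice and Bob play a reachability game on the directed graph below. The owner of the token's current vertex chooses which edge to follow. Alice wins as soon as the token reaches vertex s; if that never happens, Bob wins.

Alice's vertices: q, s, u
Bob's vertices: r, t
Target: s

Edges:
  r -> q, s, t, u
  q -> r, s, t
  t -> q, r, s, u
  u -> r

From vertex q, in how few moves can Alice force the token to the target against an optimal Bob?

A0 = {s}
A1: add {q} — q (Alice) has q→s.
A2 = A1; e.g. r (Bob) can still go to t. Fixed point.
q enters the attractor at level 1, so Alice can force the target in 1 move from there.

1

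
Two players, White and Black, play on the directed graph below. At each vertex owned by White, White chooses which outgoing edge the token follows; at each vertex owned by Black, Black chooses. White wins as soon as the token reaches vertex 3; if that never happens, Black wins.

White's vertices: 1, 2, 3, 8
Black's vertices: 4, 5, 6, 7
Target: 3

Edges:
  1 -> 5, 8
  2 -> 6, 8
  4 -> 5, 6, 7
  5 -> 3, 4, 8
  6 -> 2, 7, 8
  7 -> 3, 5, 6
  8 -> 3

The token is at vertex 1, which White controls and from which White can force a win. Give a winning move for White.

8

A0 = {3}
A1: add {8} — 8 (White) has 8→3.
A2: add {1, 2} — 1 (White) has 1→8; 2 (White) has 2→8.
A3 = A2; e.g. 4 (Black) can still go to 5. Fixed point.
From 1, successor 8 is in the attractor (rank 1); the other successor 5 is not.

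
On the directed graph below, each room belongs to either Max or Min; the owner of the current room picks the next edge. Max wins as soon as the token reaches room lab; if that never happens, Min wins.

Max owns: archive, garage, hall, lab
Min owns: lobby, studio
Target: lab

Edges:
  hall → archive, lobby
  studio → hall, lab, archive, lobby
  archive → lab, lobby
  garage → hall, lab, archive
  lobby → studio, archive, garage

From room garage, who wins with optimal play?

A0 = {lab}
A1: add {archive, garage} — archive (Max) has archive→lab; garage (Max) has garage→lab.
garage ∈ A1, so Max can force the target.

Max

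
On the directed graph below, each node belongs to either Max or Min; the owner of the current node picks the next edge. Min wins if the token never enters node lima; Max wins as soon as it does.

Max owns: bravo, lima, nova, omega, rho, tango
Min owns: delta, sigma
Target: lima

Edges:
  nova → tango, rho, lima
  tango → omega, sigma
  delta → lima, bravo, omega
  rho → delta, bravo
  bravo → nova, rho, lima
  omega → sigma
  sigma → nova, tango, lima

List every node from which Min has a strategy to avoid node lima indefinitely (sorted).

A0 = {lima}
A1: add {bravo, nova} — nova (Max) has nova→lima; bravo (Max) has bravo→lima.
A2: add {rho} — rho (Max) has rho→bravo.
A3 = A2; e.g. tango (Max) has no edge into A2. Fixed point.
Max's attractor = {bravo, lima, nova, rho}; Min avoids the target exactly from the complement.

delta, omega, sigma, tango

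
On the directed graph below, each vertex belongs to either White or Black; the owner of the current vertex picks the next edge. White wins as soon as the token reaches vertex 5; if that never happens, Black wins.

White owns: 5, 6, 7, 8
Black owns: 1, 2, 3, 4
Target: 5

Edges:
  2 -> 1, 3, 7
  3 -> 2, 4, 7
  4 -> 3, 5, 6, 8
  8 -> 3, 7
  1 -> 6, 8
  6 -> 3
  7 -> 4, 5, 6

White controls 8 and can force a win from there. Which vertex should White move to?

7

A0 = {5}
A1: add {7} — 7 (White) has 7→5.
A2: add {8} — 8 (White) has 8→7.
A3 = A2; e.g. 1 (Black) can still go to 6. Fixed point.
From 8, successor 7 is in the attractor (rank 1); the other successor 3 is not.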